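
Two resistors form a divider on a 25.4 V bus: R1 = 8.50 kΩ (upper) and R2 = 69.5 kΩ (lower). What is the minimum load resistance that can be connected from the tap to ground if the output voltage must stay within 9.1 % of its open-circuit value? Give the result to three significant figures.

R_L(min) ≈ 75.7 kΩ

Output resistance R_th = R1‖R2 = (8.50 × 69.5)/78.00 = 7.574 kΩ.
The fractional drop is R_th/(R_th + R_L); requiring this ≤ 0.0910 gives R_L ≥ R_th(1/0.0910 − 1) = 7.574 × 9.989 = 75.7 kΩ.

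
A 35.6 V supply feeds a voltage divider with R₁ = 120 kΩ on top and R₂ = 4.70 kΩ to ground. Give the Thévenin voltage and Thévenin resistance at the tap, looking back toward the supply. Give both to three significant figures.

V_th is the open-circuit tap voltage: 35.6 × 4.70/(120 + 4.70) = 1.34 V.
With the supply zeroed, R₁ and R₂ appear in parallel from the tap: R_th = R₁‖R₂ = (120 × 4.70)/124.7 = 4.52 kΩ.

V_th = 1.34 V, R_th = 4.52 kΩ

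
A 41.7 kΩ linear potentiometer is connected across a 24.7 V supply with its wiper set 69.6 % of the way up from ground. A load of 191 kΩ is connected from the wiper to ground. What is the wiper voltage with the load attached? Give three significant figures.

V ≈ 16.4 V

The wiper splits the pot into (1−α)R = 12.68 kΩ above and αR = 29.02 kΩ below.
Lower section ‖ load = 25.19 kΩ.
V_wiper = 24.7 × 25.19/(12.68 + 25.19) = 16.4 V.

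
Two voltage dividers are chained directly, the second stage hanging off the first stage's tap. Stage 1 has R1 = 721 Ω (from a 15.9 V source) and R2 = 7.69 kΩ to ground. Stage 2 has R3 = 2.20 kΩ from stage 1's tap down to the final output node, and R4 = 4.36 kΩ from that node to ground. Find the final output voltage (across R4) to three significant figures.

Stage 2 presents R3+R4 = 6560 Ω as a load on stage 1's tap.
Stage 1's lower leg becomes R2‖(R3+R4) = 3540 Ω, so V_mid = 15.9 × 3540/4261 = 13.21 V.
Stage 2 is itself unloaded: V_out = V_mid × R4/(R3+R4) = 13.21 × 4360/6560 = 8.78 V.

V_out ≈ 8.78 V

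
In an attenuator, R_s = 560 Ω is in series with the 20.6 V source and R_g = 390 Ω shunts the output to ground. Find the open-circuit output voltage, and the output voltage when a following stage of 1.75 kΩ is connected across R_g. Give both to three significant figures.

Open-circuit: V = 20.6 × 390/(560 + 390) = 8.46 V.
With the load, R_g becomes R_g‖R_L = 318.9 Ω, so V = 20.6 × 318.9/878.9 = 7.47 V.

Unloaded: 8.46 V; loaded: 7.47 V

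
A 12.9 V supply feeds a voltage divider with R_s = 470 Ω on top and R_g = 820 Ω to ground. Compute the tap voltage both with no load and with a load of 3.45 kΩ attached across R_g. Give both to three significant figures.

Unloaded: 8.20 V; loaded: 7.55 V

Open-circuit: V = 12.9 × 820/(470 + 820) = 8.20 V.
With the load, R_g becomes R_g‖R_L = 662.5 Ω, so V = 12.9 × 662.5/1133 = 7.55 V.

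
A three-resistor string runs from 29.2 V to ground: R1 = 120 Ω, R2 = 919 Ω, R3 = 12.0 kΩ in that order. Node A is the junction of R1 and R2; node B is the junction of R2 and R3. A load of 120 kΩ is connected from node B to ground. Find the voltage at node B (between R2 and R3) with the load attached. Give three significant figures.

V ≈ 26.7 V

At node B, R3 is in parallel with the load: R3‖R_L = 10910 Ω.
Below node A the resistance is R2 + (R3‖R_L) = 11830 Ω, so V_A = 29.2 × 11830/11950 = 28.91 V.
Then V_B = V_A × (R3‖R_L)/(R2 + R3‖R_L) = 28.91 × 10910/11830 = 26.7 V.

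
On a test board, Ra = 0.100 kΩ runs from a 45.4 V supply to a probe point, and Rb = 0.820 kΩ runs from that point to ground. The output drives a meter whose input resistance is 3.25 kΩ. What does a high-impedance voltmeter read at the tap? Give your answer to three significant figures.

V_out ≈ 39.4 V

The load sits in parallel with Rb: Rb‖R_L = (820 × 3250) / (820 + 3250) = 654.8 Ω.
V_out = 45.4 × 654.8 / (100 + 654.8) = 45.4 × 654.8/754.8 = 39.4 V.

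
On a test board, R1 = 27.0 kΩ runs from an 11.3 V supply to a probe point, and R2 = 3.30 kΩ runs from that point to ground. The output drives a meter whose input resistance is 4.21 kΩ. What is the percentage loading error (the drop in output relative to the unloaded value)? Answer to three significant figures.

The divider's output (Thévenin) resistance is R1‖R2 = 2.941 kΩ.
Fractional drop under load = R_th/(R_th + R_L) = 2.941 / (2.941 + 4.21) = 0.4112.
So the output falls by 41.1 %.

41.1 %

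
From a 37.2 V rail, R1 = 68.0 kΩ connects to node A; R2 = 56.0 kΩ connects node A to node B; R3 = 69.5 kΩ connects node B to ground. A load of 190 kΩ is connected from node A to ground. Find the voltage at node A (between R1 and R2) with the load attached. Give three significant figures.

Below node A the series string R2+R3 = 125.5 kΩ sits in parallel with the 190 kΩ load: 75.58 kΩ.
V_A = 37.2 × 75.58/(68.0 + 75.58) = 19.6 V.

V ≈ 19.6 V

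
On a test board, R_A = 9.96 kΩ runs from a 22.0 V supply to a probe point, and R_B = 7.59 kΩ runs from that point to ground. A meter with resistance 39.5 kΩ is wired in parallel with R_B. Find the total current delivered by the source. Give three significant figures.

I ≈ 1.35 mA

R_B‖R_L = 6.367 kΩ, so the source sees R_A + R_B‖R_L = 16.33 kΩ.
I = 22.0 V / 16.33 kΩ = 1.35 mA.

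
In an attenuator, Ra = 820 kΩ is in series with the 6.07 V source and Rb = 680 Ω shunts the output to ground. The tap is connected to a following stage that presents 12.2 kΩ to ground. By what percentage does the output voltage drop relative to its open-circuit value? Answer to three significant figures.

5.28 %

The divider's output (Thévenin) resistance is Ra‖Rb = 679.4 Ω.
Fractional drop under load = R_th/(R_th + R_L) = 679.4 / (679.4 + 12200) = 0.05275.
So the output falls by 5.28 %.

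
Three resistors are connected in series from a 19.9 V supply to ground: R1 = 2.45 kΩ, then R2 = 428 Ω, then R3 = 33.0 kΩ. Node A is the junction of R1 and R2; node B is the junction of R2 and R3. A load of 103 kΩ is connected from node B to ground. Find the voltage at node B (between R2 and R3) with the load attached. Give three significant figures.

At node B, R3 is in parallel with the load: R3‖R_L = 24990 Ω.
Below node A the resistance is R2 + (R3‖R_L) = 25420 Ω, so V_A = 19.9 × 25420/27870 = 18.15 V.
Then V_B = V_A × (R3‖R_L)/(R2 + R3‖R_L) = 18.15 × 24990/25420 = 17.8 V.

V ≈ 17.8 V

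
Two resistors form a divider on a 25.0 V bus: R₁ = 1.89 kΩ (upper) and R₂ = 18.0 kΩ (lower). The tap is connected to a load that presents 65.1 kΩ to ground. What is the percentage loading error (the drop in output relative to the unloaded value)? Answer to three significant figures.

The divider's output (Thévenin) resistance is R₁‖R₂ = 1.710 kΩ.
Fractional drop under load = R_th/(R_th + R_L) = 1.710 / (1.710 + 65.1) = 0.02560.
So the output falls by 2.56 %.

2.56 %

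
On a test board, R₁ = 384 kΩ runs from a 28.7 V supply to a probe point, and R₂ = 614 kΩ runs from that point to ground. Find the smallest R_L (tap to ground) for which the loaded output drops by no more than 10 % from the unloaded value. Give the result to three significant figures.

Output resistance R_th = R₁‖R₂ = (384 × 614)/998.0 = 236.2 kΩ.
The fractional drop is R_th/(R_th + R_L); requiring this ≤ 0.100 gives R_L ≥ R_th(1/0.100 − 1) = 236.2 × 9.000 = 2.13 MΩ.

R_L(min) ≈ 2.13 MΩ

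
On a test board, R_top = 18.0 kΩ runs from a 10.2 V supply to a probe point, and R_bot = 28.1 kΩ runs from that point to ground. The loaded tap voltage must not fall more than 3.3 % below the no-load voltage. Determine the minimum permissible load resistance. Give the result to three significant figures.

R_L(min) ≈ 322 kΩ

Output resistance R_th = R_top‖R_bot = (18.0 × 28.1)/46.10 = 10.97 kΩ.
The fractional drop is R_th/(R_th + R_L); requiring this ≤ 0.0330 gives R_L ≥ R_th(1/0.0330 − 1) = 10.97 × 29.30 = 322 kΩ.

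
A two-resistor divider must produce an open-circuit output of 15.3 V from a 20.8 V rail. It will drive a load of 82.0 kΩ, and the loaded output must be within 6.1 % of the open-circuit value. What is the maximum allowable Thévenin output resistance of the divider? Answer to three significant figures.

R_th ≤ 5.33 kΩ

Loading drop = R_th/(R_th + R_L) ≤ 0.0610, so R_th ≤ R_L · ε/(1−ε) = 82.0 kΩ × 0.0610/0.9390 = 5.33 kΩ.
(Any R1, R2 with R2/(R1+R2) = 0.736 and R1‖R2 ≤ 5.33 kΩ will meet the spec.)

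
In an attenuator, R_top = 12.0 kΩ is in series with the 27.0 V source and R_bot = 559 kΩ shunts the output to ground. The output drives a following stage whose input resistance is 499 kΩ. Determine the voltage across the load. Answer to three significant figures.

V_out ≈ 25.8 V

The load sits in parallel with R_bot: R_bot‖R_L = (559 × 499) / (559 + 499) = 263.6 kΩ.
V_out = 27.0 × 263.6 / (12.0 + 263.6) = 27.0 × 263.6/275.6 = 25.8 V.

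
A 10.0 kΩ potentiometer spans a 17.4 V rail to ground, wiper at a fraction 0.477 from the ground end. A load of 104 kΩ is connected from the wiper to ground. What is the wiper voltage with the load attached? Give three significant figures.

The wiper splits the pot into (1−α)R = 5.230 kΩ above and αR = 4.770 kΩ below.
Lower section ‖ load = 4.561 kΩ.
V_wiper = 17.4 × 4.561/(5.230 + 4.561) = 8.11 V.

V ≈ 8.11 V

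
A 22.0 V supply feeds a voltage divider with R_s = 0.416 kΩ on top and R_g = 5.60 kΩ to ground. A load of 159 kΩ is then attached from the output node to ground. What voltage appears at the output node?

The load sits in parallel with R_g: R_g‖R_L = (5600 × 159000) / (5600 + 159000) = 5409 Ω.
V_out = 22.0 × 5409 / (416 + 5409) = 22.0 × 5409/5825 = 20.4 V.
(Unloaded it would have been 20.5 V.)

V_out ≈ 20.4 V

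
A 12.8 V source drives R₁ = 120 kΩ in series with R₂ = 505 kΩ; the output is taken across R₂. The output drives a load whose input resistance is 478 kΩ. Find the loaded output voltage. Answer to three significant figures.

The load sits in parallel with R₂: R₂‖R_L = (505 × 478) / (505 + 478) = 245.6 kΩ.
V_out = 12.8 × 245.6 / (120 + 245.6) = 12.8 × 245.6/365.6 = 8.60 V.

V_out ≈ 8.60 V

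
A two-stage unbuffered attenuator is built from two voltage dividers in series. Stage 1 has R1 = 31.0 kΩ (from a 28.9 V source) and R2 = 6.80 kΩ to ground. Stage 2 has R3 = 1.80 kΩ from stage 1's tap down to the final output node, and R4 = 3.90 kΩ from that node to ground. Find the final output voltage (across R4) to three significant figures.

V_out ≈ 1.80 V

Stage 2 presents R3+R4 = 5.700 kΩ as a load on stage 1's tap.
Stage 1's lower leg becomes R2‖(R3+R4) = 3.101 kΩ, so V_mid = 28.9 × 3.101/34.10 = 2.628 V.
Stage 2 is itself unloaded: V_out = V_mid × R4/(R3+R4) = 2.628 × 3.90/5.700 = 1.80 V.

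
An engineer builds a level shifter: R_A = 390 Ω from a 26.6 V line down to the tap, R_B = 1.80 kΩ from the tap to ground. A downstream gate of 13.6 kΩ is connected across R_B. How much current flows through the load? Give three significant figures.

R_B‖R_L = 1590 Ω; V_out = 26.6 × 1590/1980 = 21.36 V.
I_L = V_out / R_L = 21.36 / 13.6 kΩ = 1.57 mA.

I_L ≈ 1.57 mA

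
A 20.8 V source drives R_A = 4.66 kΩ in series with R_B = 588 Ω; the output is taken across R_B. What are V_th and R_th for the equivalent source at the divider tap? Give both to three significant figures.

V_th = 2.33 V, R_th = 522 Ω

V_th is the open-circuit tap voltage: 20.8 × 588/(4660 + 588) = 2.33 V.
With the supply zeroed, R_A and R_B appear in parallel from the tap: R_th = R_A‖R_B = (4660 × 588)/5248 = 522 Ω.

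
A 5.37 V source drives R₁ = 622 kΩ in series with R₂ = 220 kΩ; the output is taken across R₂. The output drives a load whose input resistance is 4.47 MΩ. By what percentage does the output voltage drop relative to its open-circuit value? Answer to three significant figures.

3.51 %

The divider's output (Thévenin) resistance is R₁‖R₂ = 162.5 kΩ.
Fractional drop under load = R_th/(R_th + R_L) = 162.5 / (162.5 + 4470) = 0.03508.
So the output falls by 3.51 %.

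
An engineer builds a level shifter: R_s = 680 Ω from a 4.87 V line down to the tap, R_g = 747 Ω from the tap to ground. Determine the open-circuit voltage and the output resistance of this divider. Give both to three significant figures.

V_th = 2.55 V, R_th = 356 Ω

V_th is the open-circuit tap voltage: 4.87 × 747/(680 + 747) = 2.55 V.
With the supply zeroed, R_s and R_g appear in parallel from the tap: R_th = R_s‖R_g = (680 × 747)/1427 = 356 Ω.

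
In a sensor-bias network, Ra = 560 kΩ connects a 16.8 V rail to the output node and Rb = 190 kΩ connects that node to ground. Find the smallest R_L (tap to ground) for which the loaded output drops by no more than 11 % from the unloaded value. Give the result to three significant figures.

Output resistance R_th = Ra‖Rb = (560 × 190)/750.0 = 141.9 kΩ.
The fractional drop is R_th/(R_th + R_L); requiring this ≤ 0.110 gives R_L ≥ R_th(1/0.110 − 1) = 141.9 × 8.091 = 1.15 MΩ.

R_L(min) ≈ 1.15 MΩ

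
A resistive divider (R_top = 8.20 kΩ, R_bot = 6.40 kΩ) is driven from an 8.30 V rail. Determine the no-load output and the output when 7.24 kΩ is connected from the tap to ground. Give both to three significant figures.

Open-circuit: V = 8.30 × 6.40/(8.20 + 6.40) = 3.64 V.
With the load, R_bot becomes R_bot‖R_L = 3.397 kΩ, so V = 8.30 × 3.397/11.60 = 2.43 V.

Unloaded: 3.64 V; loaded: 2.43 V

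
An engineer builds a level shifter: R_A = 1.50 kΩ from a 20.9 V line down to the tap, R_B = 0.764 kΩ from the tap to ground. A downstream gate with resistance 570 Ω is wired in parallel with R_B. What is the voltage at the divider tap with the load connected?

V_out ≈ 3.74 V

The load sits in parallel with R_B: R_B‖R_L = (764 × 570) / (764 + 570) = 326.4 Ω.
V_out = 20.9 × 326.4 / (1500 + 326.4) = 20.9 × 326.4/1826 = 3.74 V.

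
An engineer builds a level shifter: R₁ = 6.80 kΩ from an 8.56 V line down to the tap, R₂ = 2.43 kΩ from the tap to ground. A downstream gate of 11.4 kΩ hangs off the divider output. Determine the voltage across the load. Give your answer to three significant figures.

The load sits in parallel with R₂: R₂‖R_L = (2.43 × 11.4) / (2.43 + 11.4) = 2.003 kΩ.
V_out = 8.56 × 2.003 / (6.80 + 2.003) = 8.56 × 2.003/8.803 = 1.95 V.

V_out ≈ 1.95 V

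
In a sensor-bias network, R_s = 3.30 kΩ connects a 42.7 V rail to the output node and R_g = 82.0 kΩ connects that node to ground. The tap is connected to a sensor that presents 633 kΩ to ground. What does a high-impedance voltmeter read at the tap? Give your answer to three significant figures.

The load sits in parallel with R_g: R_g‖R_L = (82.0 × 633) / (82.0 + 633) = 72.60 kΩ.
V_out = 42.7 × 72.60 / (3.30 + 72.60) = 42.7 × 72.60/75.90 = 40.8 V.

V_out ≈ 40.8 V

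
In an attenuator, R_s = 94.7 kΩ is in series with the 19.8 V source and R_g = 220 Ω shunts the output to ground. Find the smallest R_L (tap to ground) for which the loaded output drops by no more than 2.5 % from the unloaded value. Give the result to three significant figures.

Output resistance R_th = R_s‖R_g = (94700 × 220)/94920 = 219.5 Ω.
The fractional drop is R_th/(R_th + R_L); requiring this ≤ 0.0250 gives R_L ≥ R_th(1/0.0250 − 1) = 219.5 × 39.00 = 8.56 kΩ.

R_L(min) ≈ 8.56 kΩ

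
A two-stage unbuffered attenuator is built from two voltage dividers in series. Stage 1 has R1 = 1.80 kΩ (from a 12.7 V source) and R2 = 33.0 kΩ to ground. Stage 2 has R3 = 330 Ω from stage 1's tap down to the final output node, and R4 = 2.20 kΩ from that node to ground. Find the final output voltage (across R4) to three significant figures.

Stage 2 presents R3+R4 = 2530 Ω as a load on stage 1's tap.
Stage 1's lower leg becomes R2‖(R3+R4) = 2350 Ω, so V_mid = 12.7 × 2350/4150 = 7.191 V.
Stage 2 is itself unloaded: V_out = V_mid × R4/(R3+R4) = 7.191 × 2200/2530 = 6.25 V.

V_out ≈ 6.25 V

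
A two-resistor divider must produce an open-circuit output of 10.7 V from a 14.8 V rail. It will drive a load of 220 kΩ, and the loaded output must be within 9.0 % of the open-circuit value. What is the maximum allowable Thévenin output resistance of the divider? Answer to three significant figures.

R_th ≤ 21.8 kΩ

Loading drop = R_th/(R_th + R_L) ≤ 0.0900, so R_th ≤ R_L · ε/(1−ε) = 220 kΩ × 0.0900/0.9100 = 21.8 kΩ.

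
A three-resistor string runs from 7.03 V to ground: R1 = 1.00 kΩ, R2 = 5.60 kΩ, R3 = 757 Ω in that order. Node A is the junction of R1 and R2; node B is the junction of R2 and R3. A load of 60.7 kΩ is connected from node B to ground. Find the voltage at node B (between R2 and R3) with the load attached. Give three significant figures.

V ≈ 0.715 V

At node B, R3 is in parallel with the load: R3‖R_L = 747.7 Ω.
Below node A the resistance is R2 + (R3‖R_L) = 6348 Ω, so V_A = 7.03 × 6348/7348 = 6.073 V.
Then V_B = V_A × (R3‖R_L)/(R2 + R3‖R_L) = 6.073 × 747.7/6348 = 0.715 V.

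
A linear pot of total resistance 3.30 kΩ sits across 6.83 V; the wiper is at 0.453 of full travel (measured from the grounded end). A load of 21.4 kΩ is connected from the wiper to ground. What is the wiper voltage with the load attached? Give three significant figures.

The wiper splits the pot into (1−α)R = 1.805 kΩ above and αR = 1.495 kΩ below.
Lower section ‖ load = 1.397 kΩ.
V_wiper = 6.83 × 1.397/(1.805 + 1.397) = 2.98 V.

V ≈ 2.98 V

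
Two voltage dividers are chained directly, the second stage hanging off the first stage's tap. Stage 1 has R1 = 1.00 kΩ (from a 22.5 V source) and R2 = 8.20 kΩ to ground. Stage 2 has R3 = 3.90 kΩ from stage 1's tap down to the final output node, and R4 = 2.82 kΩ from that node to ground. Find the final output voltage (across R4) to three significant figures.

V_out ≈ 7.43 V

Stage 2 presents R3+R4 = 6.720 kΩ as a load on stage 1's tap.
Stage 1's lower leg becomes R2‖(R3+R4) = 3.693 kΩ, so V_mid = 22.5 × 3.693/4.693 = 17.71 V.
Stage 2 is itself unloaded: V_out = V_mid × R4/(R3+R4) = 17.71 × 2.82/6.720 = 7.43 V.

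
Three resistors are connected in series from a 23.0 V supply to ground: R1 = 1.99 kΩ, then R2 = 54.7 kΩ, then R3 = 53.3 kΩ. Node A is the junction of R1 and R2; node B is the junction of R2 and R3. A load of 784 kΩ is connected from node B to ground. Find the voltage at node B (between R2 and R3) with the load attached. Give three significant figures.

V ≈ 10.8 V

At node B, R3 is in parallel with the load: R3‖R_L = 49.91 kΩ.
Below node A the resistance is R2 + (R3‖R_L) = 104.6 kΩ, so V_A = 23.0 × 104.6/106.6 = 22.57 V.
Then V_B = V_A × (R3‖R_L)/(R2 + R3‖R_L) = 22.57 × 49.91/104.6 = 10.8 V.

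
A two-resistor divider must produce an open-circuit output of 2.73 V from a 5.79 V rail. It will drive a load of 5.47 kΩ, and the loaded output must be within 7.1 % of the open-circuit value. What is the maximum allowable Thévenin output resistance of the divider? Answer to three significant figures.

R_th ≤ 418 Ω

Loading drop = R_th/(R_th + R_L) ≤ 0.0710, so R_th ≤ R_L · ε/(1−ε) = 5.47 kΩ × 0.0710/0.9290 = 418 Ω.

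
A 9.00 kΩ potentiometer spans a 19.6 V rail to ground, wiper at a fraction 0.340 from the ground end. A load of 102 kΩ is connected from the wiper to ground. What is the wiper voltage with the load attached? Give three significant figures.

The wiper splits the pot into (1−α)R = 5.940 kΩ above and αR = 3.060 kΩ below.
Lower section ‖ load = 2.971 kΩ.
V_wiper = 19.6 × 2.971/(5.940 + 2.971) = 6.53 V.

V ≈ 6.53 V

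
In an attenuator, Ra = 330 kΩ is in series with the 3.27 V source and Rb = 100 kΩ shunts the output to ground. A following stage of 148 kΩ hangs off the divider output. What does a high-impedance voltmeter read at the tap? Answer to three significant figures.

The load sits in parallel with Rb: Rb‖R_L = (100 × 148) / (100 + 148) = 59.68 kΩ.
V_out = 3.27 × 59.68 / (330 + 59.68) = 3.27 × 59.68/389.7 = 0.501 V.
(Unloaded it would have been 0.760 V.)

V_out ≈ 0.501 V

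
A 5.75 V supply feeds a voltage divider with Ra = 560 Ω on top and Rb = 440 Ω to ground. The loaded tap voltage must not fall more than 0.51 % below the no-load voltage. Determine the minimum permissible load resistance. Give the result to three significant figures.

Output resistance R_th = Ra‖Rb = (560 × 440)/1000 = 246.4 Ω.
The fractional drop is R_th/(R_th + R_L); requiring this ≤ 0.00510 gives R_L ≥ R_th(1/0.00510 − 1) = 246.4 × 195.1 = 48.1 kΩ.

R_L(min) ≈ 48.1 kΩ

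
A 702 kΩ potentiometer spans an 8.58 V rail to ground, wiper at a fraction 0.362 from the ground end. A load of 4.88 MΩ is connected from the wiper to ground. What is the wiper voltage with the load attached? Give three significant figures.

V ≈ 3.01 V

The wiper splits the pot into (1−α)R = 447.9 kΩ above and αR = 254.1 kΩ below.
Lower section ‖ load = 241.5 kΩ.
V_wiper = 8.58 × 241.5/(447.9 + 241.5) = 3.01 V.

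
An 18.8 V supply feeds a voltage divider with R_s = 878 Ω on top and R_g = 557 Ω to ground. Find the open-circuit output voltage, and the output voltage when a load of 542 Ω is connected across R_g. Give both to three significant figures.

Unloaded: 7.30 V; loaded: 4.48 V

Open-circuit: V = 18.8 × 557/(878 + 557) = 7.30 V.
With the load, R_g becomes R_g‖R_L = 274.7 Ω, so V = 18.8 × 274.7/1153 = 4.48 V.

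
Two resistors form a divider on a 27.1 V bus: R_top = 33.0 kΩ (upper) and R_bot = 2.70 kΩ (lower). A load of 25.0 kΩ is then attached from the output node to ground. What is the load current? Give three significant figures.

I_L ≈ 0.0745 mA

R_bot‖R_L = 2.437 kΩ; V_out = 27.1 × 2.437/35.44 = 1.864 V.
I_L = V_out / R_L = 1.864 / 25.0 kΩ = 0.0745 mA.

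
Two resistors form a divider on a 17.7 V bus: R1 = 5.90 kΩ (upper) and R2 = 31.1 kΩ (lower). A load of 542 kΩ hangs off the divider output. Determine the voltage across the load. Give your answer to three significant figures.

V_out ≈ 14.7 V

The load sits in parallel with R2: R2‖R_L = (31.1 × 542) / (31.1 + 542) = 29.41 kΩ.
V_out = 17.7 × 29.41 / (5.90 + 29.41) = 17.7 × 29.41/35.31 = 14.7 V.
(Unloaded it would have been 14.9 V.)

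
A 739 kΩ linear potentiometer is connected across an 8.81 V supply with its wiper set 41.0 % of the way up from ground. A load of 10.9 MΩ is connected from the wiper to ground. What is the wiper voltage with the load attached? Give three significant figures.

V ≈ 3.55 V

The wiper splits the pot into (1−α)R = 436.0 kΩ above and αR = 303.0 kΩ below.
Lower section ‖ load = 294.8 kΩ.
V_wiper = 8.81 × 294.8/(436.0 + 294.8) = 3.55 V.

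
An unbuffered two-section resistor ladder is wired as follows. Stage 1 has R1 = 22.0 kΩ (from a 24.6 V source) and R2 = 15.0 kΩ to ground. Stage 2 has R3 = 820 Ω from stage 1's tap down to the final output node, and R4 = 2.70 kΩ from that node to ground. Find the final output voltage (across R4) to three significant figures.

V_out ≈ 2.16 V

Stage 2 presents R3+R4 = 3520 Ω as a load on stage 1's tap.
Stage 1's lower leg becomes R2‖(R3+R4) = 2851 Ω, so V_mid = 24.6 × 2851/24850 = 2.822 V.
Stage 2 is itself unloaded: V_out = V_mid × R4/(R3+R4) = 2.822 × 2700/3520 = 2.16 V.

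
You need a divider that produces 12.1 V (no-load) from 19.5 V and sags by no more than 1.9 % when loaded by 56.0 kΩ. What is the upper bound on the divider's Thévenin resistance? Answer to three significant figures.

Loading drop = R_th/(R_th + R_L) ≤ 0.0190, so R_th ≤ R_L · ε/(1−ε) = 56.0 kΩ × 0.0190/0.9810 = 1.08 kΩ.

R_th ≤ 1.08 kΩ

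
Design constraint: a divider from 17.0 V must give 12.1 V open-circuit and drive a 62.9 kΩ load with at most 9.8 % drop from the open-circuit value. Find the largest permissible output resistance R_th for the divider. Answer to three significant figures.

R_th ≤ 6.83 kΩ

Loading drop = R_th/(R_th + R_L) ≤ 0.0980, so R_th ≤ R_L · ε/(1−ε) = 62.9 kΩ × 0.0980/0.9020 = 6.83 kΩ.
(Any R1, R2 with R2/(R1+R2) = 0.712 and R1‖R2 ≤ 6.83 kΩ will meet the spec.)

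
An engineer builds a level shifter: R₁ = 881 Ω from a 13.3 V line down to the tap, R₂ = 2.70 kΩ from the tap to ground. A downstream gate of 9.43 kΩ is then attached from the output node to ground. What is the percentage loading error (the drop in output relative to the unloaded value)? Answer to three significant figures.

6.58 %

The divider's output (Thévenin) resistance is R₁‖R₂ = 664.3 Ω.
Fractional drop under load = R_th/(R_th + R_L) = 664.3 / (664.3 + 9430) = 0.06581.
So the output falls by 6.58 %.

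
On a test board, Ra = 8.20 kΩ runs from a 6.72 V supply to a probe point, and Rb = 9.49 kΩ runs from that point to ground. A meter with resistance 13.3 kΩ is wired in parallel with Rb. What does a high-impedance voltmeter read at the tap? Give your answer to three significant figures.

The load sits in parallel with Rb: Rb‖R_L = (9.49 × 13.3) / (9.49 + 13.3) = 5.538 kΩ.
V_out = 6.72 × 5.538 / (8.20 + 5.538) = 6.72 × 5.538/13.74 = 2.71 V.
(Unloaded it would have been 3.61 V.)

V_out ≈ 2.71 V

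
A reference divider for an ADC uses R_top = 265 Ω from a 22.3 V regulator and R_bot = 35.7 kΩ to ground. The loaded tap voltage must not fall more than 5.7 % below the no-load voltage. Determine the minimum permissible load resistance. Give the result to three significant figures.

R_L(min) ≈ 4.35 kΩ

Output resistance R_th = R_top‖R_bot = (265 × 35700)/35960 = 263.0 Ω.
The fractional drop is R_th/(R_th + R_L); requiring this ≤ 0.0570 gives R_L ≥ R_th(1/0.0570 − 1) = 263.0 × 16.54 = 4.35 kΩ.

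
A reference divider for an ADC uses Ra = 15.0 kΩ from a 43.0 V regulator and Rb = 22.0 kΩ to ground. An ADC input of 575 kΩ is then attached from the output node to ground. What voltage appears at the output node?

The load sits in parallel with Rb: Rb‖R_L = (22.0 × 575) / (22.0 + 575) = 21.19 kΩ.
V_out = 43.0 × 21.19 / (15.0 + 21.19) = 43.0 × 21.19/36.19 = 25.2 V.
(Unloaded it would have been 25.6 V.)

V_out ≈ 25.2 V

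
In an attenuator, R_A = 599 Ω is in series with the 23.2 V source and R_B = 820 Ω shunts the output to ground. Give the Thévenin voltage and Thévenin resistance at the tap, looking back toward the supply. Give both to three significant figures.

V_th is the open-circuit tap voltage: 23.2 × 820/(599 + 820) = 13.4 V.
With the supply zeroed, R_A and R_B appear in parallel from the tap: R_th = R_A‖R_B = (599 × 820)/1419 = 346 Ω.

V_th = 13.4 V, R_th = 346 Ω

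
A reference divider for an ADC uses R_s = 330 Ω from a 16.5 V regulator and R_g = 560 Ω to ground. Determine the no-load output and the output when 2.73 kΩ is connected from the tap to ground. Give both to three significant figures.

Unloaded: 10.4 V; loaded: 9.65 V

Open-circuit: V = 16.5 × 560/(330 + 560) = 10.4 V.
With the load, R_g becomes R_g‖R_L = 464.7 Ω, so V = 16.5 × 464.7/794.7 = 9.65 V.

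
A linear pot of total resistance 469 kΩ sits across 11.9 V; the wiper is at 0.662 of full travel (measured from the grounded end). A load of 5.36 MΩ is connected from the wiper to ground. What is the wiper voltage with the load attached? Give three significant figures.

V ≈ 7.73 V

The wiper splits the pot into (1−α)R = 158.5 kΩ above and αR = 310.5 kΩ below.
Lower section ‖ load = 293.5 kΩ.
V_wiper = 11.9 × 293.5/(158.5 + 293.5) = 7.73 V.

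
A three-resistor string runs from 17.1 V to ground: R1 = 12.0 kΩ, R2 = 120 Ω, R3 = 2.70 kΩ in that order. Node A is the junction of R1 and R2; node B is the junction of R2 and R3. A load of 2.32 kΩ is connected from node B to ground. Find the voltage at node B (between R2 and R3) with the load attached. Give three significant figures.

At node B, R3 is in parallel with the load: R3‖R_L = 1248 Ω.
Below node A the resistance is R2 + (R3‖R_L) = 1368 Ω, so V_A = 17.1 × 1368/13370 = 1.750 V.
Then V_B = V_A × (R3‖R_L)/(R2 + R3‖R_L) = 1.750 × 1248/1368 = 1.60 V.

V ≈ 1.60 V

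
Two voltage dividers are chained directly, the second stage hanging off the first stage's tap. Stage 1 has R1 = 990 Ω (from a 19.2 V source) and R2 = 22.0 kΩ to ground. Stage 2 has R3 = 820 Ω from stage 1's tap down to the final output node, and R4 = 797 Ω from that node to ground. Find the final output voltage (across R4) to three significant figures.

Stage 2 presents R3+R4 = 1617 Ω as a load on stage 1's tap.
Stage 1's lower leg becomes R2‖(R3+R4) = 1506 Ω, so V_mid = 19.2 × 1506/2496 = 11.59 V.
Stage 2 is itself unloaded: V_out = V_mid × R4/(R3+R4) = 11.59 × 797/1617 = 5.71 V.

V_out ≈ 5.71 V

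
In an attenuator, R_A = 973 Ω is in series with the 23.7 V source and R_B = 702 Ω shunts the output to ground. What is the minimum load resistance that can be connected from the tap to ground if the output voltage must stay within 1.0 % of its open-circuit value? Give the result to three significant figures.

R_L(min) ≈ 40.4 kΩ

Output resistance R_th = R_A‖R_B = (973 × 702)/1675 = 407.8 Ω.
The fractional drop is R_th/(R_th + R_L); requiring this ≤ 0.0100 gives R_L ≥ R_th(1/0.0100 − 1) = 407.8 × 99.00 = 40.4 kΩ.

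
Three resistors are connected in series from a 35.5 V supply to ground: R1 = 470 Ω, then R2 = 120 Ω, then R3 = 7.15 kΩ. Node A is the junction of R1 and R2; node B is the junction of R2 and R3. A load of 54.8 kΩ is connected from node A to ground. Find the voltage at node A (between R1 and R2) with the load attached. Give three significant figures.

Below node A the series string R2+R3 = 7270 Ω sits in parallel with the 54800 Ω load: 6418 Ω.
V_A = 35.5 × 6418/(470 + 6418) = 33.1 V.

V ≈ 33.1 V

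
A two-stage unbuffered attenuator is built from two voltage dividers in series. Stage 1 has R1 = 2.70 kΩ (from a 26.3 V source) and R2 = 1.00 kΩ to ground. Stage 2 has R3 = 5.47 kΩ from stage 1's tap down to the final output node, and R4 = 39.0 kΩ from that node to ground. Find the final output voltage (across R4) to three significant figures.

V_out ≈ 6.13 V

Stage 2 presents R3+R4 = 44.47 kΩ as a load on stage 1's tap.
Stage 1's lower leg becomes R2‖(R3+R4) = 0.9780 kΩ, so V_mid = 26.3 × 0.9780/3.678 = 6.993 V.
Stage 2 is itself unloaded: V_out = V_mid × R4/(R3+R4) = 6.993 × 39.0/44.47 = 6.13 V.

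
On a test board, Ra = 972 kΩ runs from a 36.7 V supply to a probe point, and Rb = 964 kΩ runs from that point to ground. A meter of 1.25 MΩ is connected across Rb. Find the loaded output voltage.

The load sits in parallel with Rb: Rb‖R_L = (964 × 1250) / (964 + 1250) = 544.3 kΩ.
V_out = 36.7 × 544.3 / (972 + 544.3) = 36.7 × 544.3/1516 = 13.2 V.
(Unloaded it would have been 18.3 V.)

V_out ≈ 13.2 V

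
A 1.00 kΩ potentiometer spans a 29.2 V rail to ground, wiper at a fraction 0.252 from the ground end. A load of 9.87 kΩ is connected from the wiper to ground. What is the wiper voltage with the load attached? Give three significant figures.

The wiper splits the pot into (1−α)R = 748.0 Ω above and αR = 252.0 Ω below.
Lower section ‖ load = 245.7 Ω.
V_wiper = 29.2 × 245.7/(748.0 + 245.7) = 7.22 V.

V ≈ 7.22 V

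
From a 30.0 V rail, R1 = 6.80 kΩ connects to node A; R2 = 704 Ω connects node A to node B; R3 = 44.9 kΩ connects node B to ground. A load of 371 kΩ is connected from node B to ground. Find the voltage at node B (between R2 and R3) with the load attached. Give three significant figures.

V ≈ 25.3 V

At node B, R3 is in parallel with the load: R3‖R_L = 40050 Ω.
Below node A the resistance is R2 + (R3‖R_L) = 40760 Ω, so V_A = 30.0 × 40760/47560 = 25.71 V.
Then V_B = V_A × (R3‖R_L)/(R2 + R3‖R_L) = 25.71 × 40050/40760 = 25.3 V.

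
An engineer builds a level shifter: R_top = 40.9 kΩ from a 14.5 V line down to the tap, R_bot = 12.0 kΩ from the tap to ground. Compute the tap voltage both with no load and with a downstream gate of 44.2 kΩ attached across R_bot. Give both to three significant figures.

Open-circuit: V = 14.5 × 12.0/(40.9 + 12.0) = 3.29 V.
With the load, R_bot becomes R_bot‖R_L = 9.438 kΩ, so V = 14.5 × 9.438/50.34 = 2.72 V.

Unloaded: 3.29 V; loaded: 2.72 V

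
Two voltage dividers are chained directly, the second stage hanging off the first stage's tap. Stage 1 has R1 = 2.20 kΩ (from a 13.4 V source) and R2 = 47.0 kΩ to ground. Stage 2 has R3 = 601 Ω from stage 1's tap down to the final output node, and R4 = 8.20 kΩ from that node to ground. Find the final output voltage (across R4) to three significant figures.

V_out ≈ 9.63 V

Stage 2 presents R3+R4 = 8801 Ω as a load on stage 1's tap.
Stage 1's lower leg becomes R2‖(R3+R4) = 7413 Ω, so V_mid = 13.4 × 7413/9613 = 10.33 V.
Stage 2 is itself unloaded: V_out = V_mid × R4/(R3+R4) = 10.33 × 8200/8801 = 9.63 V.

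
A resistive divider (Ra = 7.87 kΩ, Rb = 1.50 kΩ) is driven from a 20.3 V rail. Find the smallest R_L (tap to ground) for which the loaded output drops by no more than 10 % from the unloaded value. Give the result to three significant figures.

Output resistance R_th = Ra‖Rb = (7.87 × 1.50)/9.370 = 1.260 kΩ.
The fractional drop is R_th/(R_th + R_L); requiring this ≤ 0.100 gives R_L ≥ R_th(1/0.100 − 1) = 1.260 × 9.000 = 11.3 kΩ.

R_L(min) ≈ 11.3 kΩ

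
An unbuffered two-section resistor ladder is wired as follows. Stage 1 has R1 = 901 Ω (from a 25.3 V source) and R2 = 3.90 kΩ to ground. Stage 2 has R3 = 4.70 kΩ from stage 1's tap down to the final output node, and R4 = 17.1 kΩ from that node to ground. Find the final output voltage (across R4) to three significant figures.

Stage 2 presents R3+R4 = 21800 Ω as a load on stage 1's tap.
Stage 1's lower leg becomes R2‖(R3+R4) = 3308 Ω, so V_mid = 25.3 × 3308/4209 = 19.88 V.
Stage 2 is itself unloaded: V_out = V_mid × R4/(R3+R4) = 19.88 × 17100/21800 = 15.6 V.

V_out ≈ 15.6 V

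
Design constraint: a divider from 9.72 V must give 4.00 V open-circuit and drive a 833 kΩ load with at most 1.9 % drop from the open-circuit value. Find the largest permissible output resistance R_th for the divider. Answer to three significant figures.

Loading drop = R_th/(R_th + R_L) ≤ 0.0190, so R_th ≤ R_L · ε/(1−ε) = 833 kΩ × 0.0190/0.9810 = 16.1 kΩ.
(Any R1, R2 with R2/(R1+R2) = 0.412 and R1‖R2 ≤ 16.1 kΩ will meet the spec.)

R_th ≤ 16.1 kΩ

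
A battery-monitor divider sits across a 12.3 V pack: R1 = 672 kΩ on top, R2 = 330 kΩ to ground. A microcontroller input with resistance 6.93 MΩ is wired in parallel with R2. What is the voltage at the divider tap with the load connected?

V_out ≈ 3.93 V

The load sits in parallel with R2: R2‖R_L = (330 × 6930) / (330 + 6930) = 315.0 kΩ.
V_out = 12.3 × 315.0 / (672 + 315.0) = 12.3 × 315.0/987.0 = 3.93 V.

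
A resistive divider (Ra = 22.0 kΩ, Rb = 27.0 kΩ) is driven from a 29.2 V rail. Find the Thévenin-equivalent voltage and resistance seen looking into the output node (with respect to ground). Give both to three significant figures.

V_th is the open-circuit tap voltage: 29.2 × 27.0/(22.0 + 27.0) = 16.1 V.
With the supply zeroed, Ra and Rb appear in parallel from the tap: R_th = Ra‖Rb = (22.0 × 27.0)/49.00 = 12.1 kΩ.

V_th = 16.1 V, R_th = 12.1 kΩ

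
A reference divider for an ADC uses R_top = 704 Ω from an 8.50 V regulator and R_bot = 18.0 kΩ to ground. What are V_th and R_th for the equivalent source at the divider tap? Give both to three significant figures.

V_th is the open-circuit tap voltage: 8.50 × 18000/(704 + 18000) = 8.18 V.
With the supply zeroed, R_top and R_bot appear in parallel from the tap: R_th = R_top‖R_bot = (704 × 18000)/18700 = 678 Ω.

V_th = 8.18 V, R_th = 678 Ω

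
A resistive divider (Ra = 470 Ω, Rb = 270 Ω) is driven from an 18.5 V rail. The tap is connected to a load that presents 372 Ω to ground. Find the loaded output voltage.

V_out ≈ 4.62 V

The load sits in parallel with Rb: Rb‖R_L = (270 × 372) / (270 + 372) = 156.4 Ω.
V_out = 18.5 × 156.4 / (470 + 156.4) = 18.5 × 156.4/626.4 = 4.62 V.
(Unloaded it would have been 6.75 V.)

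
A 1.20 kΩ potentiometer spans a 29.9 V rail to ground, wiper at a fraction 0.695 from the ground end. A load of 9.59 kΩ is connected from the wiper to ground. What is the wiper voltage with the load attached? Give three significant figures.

V ≈ 20.2 V

The wiper splits the pot into (1−α)R = 366.0 Ω above and αR = 834.0 Ω below.
Lower section ‖ load = 767.3 Ω.
V_wiper = 29.9 × 767.3/(366.0 + 767.3) = 20.2 V.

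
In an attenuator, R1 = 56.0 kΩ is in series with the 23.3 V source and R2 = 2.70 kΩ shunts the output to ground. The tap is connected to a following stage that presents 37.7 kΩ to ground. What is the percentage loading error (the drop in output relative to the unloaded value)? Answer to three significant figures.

The divider's output (Thévenin) resistance is R1‖R2 = 2.576 kΩ.
Fractional drop under load = R_th/(R_th + R_L) = 2.576 / (2.576 + 37.7) = 0.06395.
So the output falls by 6.40 %.

6.40 %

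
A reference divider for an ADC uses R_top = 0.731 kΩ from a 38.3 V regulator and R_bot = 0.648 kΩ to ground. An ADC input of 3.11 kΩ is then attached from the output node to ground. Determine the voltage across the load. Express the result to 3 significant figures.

The load sits in parallel with R_bot: R_bot‖R_L = (648 × 3110) / (648 + 3110) = 536.3 Ω.
V_out = 38.3 × 536.3 / (731 + 536.3) = 38.3 × 536.3/1267 = 16.2 V.

V_out ≈ 16.2 V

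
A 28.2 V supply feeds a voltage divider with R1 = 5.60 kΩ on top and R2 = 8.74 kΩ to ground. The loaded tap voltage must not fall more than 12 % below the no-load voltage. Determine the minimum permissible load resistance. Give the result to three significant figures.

Output resistance R_th = R1‖R2 = (5.60 × 8.74)/14.34 = 3.413 kΩ.
The fractional drop is R_th/(R_th + R_L); requiring this ≤ 0.120 gives R_L ≥ R_th(1/0.120 − 1) = 3.413 × 7.333 = 25.0 kΩ.

R_L(min) ≈ 25.0 kΩ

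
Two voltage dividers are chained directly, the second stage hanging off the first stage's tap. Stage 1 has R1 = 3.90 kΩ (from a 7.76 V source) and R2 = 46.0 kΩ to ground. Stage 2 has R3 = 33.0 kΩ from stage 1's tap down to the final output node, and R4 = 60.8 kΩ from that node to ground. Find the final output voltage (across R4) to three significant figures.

Stage 2 presents R3+R4 = 93.80 kΩ as a load on stage 1's tap.
Stage 1's lower leg becomes R2‖(R3+R4) = 30.86 kΩ, so V_mid = 7.76 × 30.86/34.76 = 6.889 V.
Stage 2 is itself unloaded: V_out = V_mid × R4/(R3+R4) = 6.889 × 60.8/93.80 = 4.47 V.

V_out ≈ 4.47 V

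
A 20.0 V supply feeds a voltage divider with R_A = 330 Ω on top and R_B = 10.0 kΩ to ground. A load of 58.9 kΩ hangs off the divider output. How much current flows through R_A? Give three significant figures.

R_B‖R_L = 8549 Ω, so the source sees R_A + R_B‖R_L = 8879 Ω.
I = 20.0 V / 8879 Ω = 2.25 mA.

I ≈ 2.25 mA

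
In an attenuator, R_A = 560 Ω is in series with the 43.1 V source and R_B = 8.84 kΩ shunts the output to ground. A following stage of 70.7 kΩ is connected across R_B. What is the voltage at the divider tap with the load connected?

V_out ≈ 40.2 V

The load sits in parallel with R_B: R_B‖R_L = (8840 × 70700) / (8840 + 70700) = 7858 Ω.
V_out = 43.1 × 7858 / (560 + 7858) = 43.1 × 7858/8418 = 40.2 V.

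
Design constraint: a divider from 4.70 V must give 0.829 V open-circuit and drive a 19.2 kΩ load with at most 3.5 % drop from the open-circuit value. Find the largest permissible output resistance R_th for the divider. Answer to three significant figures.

Loading drop = R_th/(R_th + R_L) ≤ 0.0350, so R_th ≤ R_L · ε/(1−ε) = 19.2 kΩ × 0.0350/0.9650 = 696 Ω.

R_th ≤ 696 Ω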